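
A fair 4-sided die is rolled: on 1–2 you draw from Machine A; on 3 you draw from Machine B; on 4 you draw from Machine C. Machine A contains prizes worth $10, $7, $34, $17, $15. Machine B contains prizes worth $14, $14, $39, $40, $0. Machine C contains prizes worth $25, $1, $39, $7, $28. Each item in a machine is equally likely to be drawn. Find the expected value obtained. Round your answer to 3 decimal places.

$18.650

E[X | Machine A] = (10 + 7 + 34 + 17 + 15)/5 = 83/5
E[X | Machine B] = (14 + 14 + 39 + 40 + 0)/5 = 107/5
E[X | Machine C] = (25 + 1 + 39 + 7 + 28)/5 = 20
E[X] = (1/2)·83/5 + (1/4)·107/5 + (1/4)·20 = 373/20 ≈ 18.650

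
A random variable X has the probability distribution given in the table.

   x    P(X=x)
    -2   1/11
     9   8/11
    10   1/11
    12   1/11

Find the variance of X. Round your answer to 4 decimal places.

11.5041

E[X] = (1/11)·(-2) + (8/11)·9 + (1/11)·10 + (1/11)·12 = 92/11
E[X²] = (1/11)·4 + (8/11)·81 + (1/11)·100 + (1/11)·144 = 896/11
Var(X) = 896/11 − (92/11)² = 1392/121 ≈ 11.5041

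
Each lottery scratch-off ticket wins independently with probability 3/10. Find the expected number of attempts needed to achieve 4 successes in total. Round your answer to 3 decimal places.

13.333

By linearity (sum of 4 independent geometric waits), E[trials] = 4/p = 4/(3/10) = 40/3.
≈ 13.333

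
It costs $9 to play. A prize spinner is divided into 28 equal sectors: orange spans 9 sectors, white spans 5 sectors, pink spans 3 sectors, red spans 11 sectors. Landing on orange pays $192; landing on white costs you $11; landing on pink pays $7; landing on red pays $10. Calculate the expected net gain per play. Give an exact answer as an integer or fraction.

388/7 dollars

E[payout] = (9/28)·192 + (5/28)·(-11) + (3/28)·7 + (11/28)·10 = 451/7
Expected profit = 451/7 − 9 = 388/7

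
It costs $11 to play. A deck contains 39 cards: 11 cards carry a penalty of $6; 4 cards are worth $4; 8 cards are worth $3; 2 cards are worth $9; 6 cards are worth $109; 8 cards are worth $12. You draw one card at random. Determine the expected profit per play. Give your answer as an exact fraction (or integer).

E[payout] = (11/39)·(-6) + (4/39)·4 + (8/39)·3 + (2/39)·9 + (6/39)·109 + (8/39)·12 = 742/39
Expected profit = 742/39 − 11 = 313/39

313/39 dollars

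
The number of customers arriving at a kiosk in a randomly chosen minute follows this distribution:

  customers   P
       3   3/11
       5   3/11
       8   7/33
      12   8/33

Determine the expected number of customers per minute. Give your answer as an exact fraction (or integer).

224/33

E[X] = (3/11)·3 + (3/11)·5 + (7/33)·8 + (8/33)·12
     = 224/33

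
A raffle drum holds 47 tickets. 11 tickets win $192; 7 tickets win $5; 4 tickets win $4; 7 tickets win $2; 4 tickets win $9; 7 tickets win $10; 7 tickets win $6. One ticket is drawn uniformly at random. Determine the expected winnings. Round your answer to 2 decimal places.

E[payout] = (11/47)·192 + (7/47)·5 + (4/47)·4 + (7/47)·2 + (4/47)·9 + (7/47)·10 + (7/47)·6 = 2325/47
≈ $49.47

$49.47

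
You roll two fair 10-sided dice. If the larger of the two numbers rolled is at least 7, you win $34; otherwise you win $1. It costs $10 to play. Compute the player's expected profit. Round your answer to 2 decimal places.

$12.12

E[payout] = (9/25)·1 + (16/25)·34 = 553/25
Expected profit = 553/25 − 10 = 303/25 ≈ $12.12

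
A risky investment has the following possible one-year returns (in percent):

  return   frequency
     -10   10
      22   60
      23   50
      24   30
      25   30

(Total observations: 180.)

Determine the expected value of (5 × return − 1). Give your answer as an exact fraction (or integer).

Total = 180, so P(return=-10) = 10/180, etc.
E[5x-1] = (1/18)·(-51) + (1/3)·109 + (5/18)·114 + (1/6)·119 + (1/6)·124
     = 317/3

317/3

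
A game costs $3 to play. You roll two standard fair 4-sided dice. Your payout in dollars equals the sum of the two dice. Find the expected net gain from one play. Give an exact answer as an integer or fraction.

$2

Distribution of the sum of the two dice: 2 w.p. 1/16, 3 w.p. 1/8, 4 w.p. 3/16, 5 w.p. 1/4, 6 w.p. 3/16, 7 w.p. 1/8, …
E[payout] = (1/16)·2 + (1/8)·3 + (3/16)·4 + (1/4)·5 + (3/16)·6 + (1/8)·7 + (1/16)·8 = 5
Expected profit = 5 − 3 = 2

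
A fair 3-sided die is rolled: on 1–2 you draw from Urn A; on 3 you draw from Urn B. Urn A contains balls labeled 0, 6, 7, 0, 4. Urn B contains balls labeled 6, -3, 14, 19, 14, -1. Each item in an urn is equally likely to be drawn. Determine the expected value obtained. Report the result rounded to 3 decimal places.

E[X | Urn A] = (0 + 6 + 7 + 0 + 4)/5 = 17/5
E[X | Urn B] = (6 − 3 + 14 + 19 + 14 − 1)/6 = 49/6
E[X] = (2/3)·17/5 + (1/3)·49/6 = 449/90 ≈ 4.989

4.989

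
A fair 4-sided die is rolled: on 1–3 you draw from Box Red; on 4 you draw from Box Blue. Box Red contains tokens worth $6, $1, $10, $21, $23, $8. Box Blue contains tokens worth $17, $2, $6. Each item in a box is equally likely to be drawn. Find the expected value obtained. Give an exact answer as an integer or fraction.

257/24 dollars

E[X | Box Red] = (6 + 1 + 10 + 21 + 23 + 8)/6 = 23/2
E[X | Box Blue] = (17 + 2 + 6)/3 = 25/3
E[X] = (3/4)·23/2 + (1/4)·25/3 = 257/24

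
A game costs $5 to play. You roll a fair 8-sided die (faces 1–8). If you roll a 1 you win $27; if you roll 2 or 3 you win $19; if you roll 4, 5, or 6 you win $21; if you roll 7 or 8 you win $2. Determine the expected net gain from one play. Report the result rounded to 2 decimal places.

$11.50

E[payout] = (1/4)·2 + (1/4)·19 + (3/8)·21 + (1/8)·27 = 33/2
Expected profit = 33/2 − 5 = 23/2 ≈ $11.50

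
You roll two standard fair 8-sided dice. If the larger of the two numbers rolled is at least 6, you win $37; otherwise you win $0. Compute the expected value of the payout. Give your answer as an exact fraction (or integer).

1443/64 dollars

E[payout] = (25/64)·0 + (39/64)·37 = 1443/64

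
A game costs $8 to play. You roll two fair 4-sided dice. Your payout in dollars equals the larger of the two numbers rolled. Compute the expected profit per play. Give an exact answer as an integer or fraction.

Distribution of the larger of the two numbers rolled: 1 w.p. 1/16, 2 w.p. 3/16, 3 w.p. 5/16, 4 w.p. 7/16
E[payout] = (1/16)·1 + (3/16)·2 + (5/16)·3 + (7/16)·4 = 25/8
Expected profit = 25/8 − 8 = -39/8

-39/8 dollars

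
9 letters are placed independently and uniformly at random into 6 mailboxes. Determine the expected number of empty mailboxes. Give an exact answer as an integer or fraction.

Let Xⱼ=1 if mailbox j is empty. P(Xⱼ=1) = ((6-1)/6)^9 = 1953125/10077696.
By linearity, E[#empty] = 6·1953125/10077696 = 1953125/1679616.

1953125/1679616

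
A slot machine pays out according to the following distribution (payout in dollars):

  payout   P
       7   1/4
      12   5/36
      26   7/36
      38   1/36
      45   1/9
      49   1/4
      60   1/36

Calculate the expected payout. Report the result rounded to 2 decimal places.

$28.44

E[X] = (1/4)·7 + (5/36)·12 + (7/36)·26 + (1/36)·38 + (1/9)·45 + (1/4)·49 + (1/36)·60
     = 256/9 ≈ 28.44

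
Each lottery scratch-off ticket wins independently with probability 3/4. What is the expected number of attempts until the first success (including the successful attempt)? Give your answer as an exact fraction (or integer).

For a geometric distribution, E[trials] = 1/p = 1/(3/4) = 4/3.

4/3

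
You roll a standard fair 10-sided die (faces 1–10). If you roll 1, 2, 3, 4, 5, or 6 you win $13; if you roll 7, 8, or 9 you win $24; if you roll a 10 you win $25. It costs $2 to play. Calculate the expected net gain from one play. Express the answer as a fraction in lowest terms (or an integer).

31/2 dollars

E[payout] = (3/5)·13 + (3/10)·24 + (1/10)·25 = 35/2
Expected profit = 35/2 − 2 = 31/2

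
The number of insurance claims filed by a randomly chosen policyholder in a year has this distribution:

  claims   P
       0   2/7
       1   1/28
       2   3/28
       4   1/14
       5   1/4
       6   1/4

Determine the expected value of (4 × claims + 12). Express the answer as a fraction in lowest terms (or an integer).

176/7

E[4x+12] = (2/7)·12 + (1/28)·16 + (3/28)·20 + (1/14)·28 + (1/4)·32 + (1/4)·36
     = 176/7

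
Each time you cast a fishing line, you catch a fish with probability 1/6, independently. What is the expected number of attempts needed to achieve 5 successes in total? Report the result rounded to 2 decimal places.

30.00

By linearity (sum of 5 independent geometric waits), E[trials] = 5/p = 5/(1/6) = 30.
≈ 30.00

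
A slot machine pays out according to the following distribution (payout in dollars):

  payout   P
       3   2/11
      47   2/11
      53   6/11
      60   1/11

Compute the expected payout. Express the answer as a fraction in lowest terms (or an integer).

E[X] = (2/11)·3 + (2/11)·47 + (6/11)·53 + (1/11)·60
     = 478/11

478/11 dollars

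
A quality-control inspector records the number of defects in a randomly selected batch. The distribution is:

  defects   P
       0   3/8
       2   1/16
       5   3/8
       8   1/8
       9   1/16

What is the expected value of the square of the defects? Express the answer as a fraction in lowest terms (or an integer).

363/16

E[X²] = (3/8)·0 + (1/16)·4 + (3/8)·25 + (1/8)·64 + (1/16)·81
     = 363/16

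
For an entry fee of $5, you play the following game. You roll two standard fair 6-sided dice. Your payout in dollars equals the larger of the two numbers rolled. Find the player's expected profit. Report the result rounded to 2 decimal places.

-$0.53

Distribution of the larger of the two numbers rolled: 1 w.p. 1/36, 2 w.p. 1/12, 3 w.p. 5/36, 4 w.p. 7/36, 5 w.p. 1/4, 6 w.p. 11/36
E[payout] = (1/36)·1 + (1/12)·2 + (5/36)·3 + (7/36)·4 + (1/4)·5 + (11/36)·6 = 161/36
Expected profit = 161/36 − 5 = -19/36 ≈ -$0.53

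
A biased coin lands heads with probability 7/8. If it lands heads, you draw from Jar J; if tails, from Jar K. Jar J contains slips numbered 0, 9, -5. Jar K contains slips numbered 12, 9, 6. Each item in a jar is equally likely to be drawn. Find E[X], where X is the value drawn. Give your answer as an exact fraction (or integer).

55/24

E[X | Jar J] = (0 + 9 − 5)/3 = 4/3
E[X | Jar K] = (12 + 9 + 6)/3 = 9
E[X] = (7/8)·4/3 + (1/8)·9 = 55/24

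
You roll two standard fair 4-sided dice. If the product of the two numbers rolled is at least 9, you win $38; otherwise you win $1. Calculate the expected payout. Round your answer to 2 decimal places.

$10.25

E[payout] = (3/4)·1 + (1/4)·38 = 41/4
≈ $10.25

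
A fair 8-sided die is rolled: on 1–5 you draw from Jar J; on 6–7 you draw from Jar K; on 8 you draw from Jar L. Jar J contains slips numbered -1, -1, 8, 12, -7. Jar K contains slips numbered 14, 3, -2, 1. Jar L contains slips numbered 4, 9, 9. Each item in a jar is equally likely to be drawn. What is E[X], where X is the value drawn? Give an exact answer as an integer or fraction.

79/24

E[X | Jar J] = (-1 − 1 + 8 + 12 − 7)/5 = 11/5
E[X | Jar K] = (14 + 3 − 2 + 1)/4 = 4
E[X | Jar L] = (4 + 9 + 9)/3 = 22/3
E[X] = (5/8)·11/5 + (1/4)·4 + (1/8)·22/3 = 79/24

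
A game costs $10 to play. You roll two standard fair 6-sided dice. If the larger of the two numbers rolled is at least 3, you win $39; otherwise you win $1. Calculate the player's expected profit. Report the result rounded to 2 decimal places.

E[payout] = (1/9)·1 + (8/9)·39 = 313/9
Expected profit = 313/9 − 10 = 223/9 ≈ $24.78

$24.78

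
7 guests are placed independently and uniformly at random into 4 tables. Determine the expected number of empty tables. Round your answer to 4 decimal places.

Let Xⱼ=1 if table j is empty. P(Xⱼ=1) = ((4-1)/4)^7 = 2187/16384.
By linearity, E[#empty] = 4·2187/16384 = 2187/4096.
≈ 0.5339

0.5339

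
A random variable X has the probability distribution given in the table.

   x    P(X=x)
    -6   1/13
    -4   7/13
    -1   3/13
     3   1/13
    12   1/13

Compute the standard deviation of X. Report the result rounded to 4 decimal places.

4.5300

E[X] = -22/13, E[X²] = 304/13
Var(X) = E[X²] − (E[X])² = 304/13 − 484/169 = 3468/169
SD(X) = √(3468/169) ≈ 4.5300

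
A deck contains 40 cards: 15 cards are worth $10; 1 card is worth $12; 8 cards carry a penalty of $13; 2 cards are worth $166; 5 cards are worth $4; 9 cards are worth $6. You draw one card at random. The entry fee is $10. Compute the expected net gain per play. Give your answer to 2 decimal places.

$1.60

E[payout] = (15/40)·10 + (1/40)·12 + (8/40)·(-13) + (2/40)·166 + (5/40)·4 + (9/40)·6 = 58/5
Expected profit = 58/5 − 10 = 8/5 ≈ $1.60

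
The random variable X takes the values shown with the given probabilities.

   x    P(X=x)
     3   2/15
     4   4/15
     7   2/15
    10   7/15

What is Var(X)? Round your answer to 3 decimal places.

8.729

E[X] = (2/15)·3 + (4/15)·4 + (2/15)·7 + (7/15)·10 = 106/15
E[X²] = (2/15)·9 + (4/15)·16 + (2/15)·49 + (7/15)·100 = 176/3
Var(X) = 176/3 − (106/15)² = 1964/225 ≈ 8.729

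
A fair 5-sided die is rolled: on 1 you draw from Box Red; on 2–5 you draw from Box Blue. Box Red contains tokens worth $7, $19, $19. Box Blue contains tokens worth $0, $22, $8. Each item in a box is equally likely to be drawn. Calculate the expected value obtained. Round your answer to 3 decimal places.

$11.000

E[X | Box Red] = (7 + 19 + 19)/3 = 15
E[X | Box Blue] = (0 + 22 + 8)/3 = 10
E[X] = (1/5)·15 + (4/5)·10 = 11 ≈ 11.000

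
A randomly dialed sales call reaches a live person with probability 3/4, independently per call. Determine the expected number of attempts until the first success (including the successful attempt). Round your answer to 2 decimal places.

1.33

For a geometric distribution, E[trials] = 1/p = 1/(3/4) = 4/3.
≈ 1.33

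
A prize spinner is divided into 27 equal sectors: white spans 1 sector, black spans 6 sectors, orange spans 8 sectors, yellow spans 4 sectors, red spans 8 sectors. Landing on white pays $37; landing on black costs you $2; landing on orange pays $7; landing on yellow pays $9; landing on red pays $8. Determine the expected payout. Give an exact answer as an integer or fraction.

181/27 dollars

E[payout] = (1/27)·37 + (6/27)·(-2) + (8/27)·7 + (4/27)·9 + (8/27)·8 = 181/27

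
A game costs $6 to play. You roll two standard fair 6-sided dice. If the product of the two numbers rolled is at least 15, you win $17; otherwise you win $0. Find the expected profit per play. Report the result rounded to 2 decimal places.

$0.14

E[payout] = (23/36)·0 + (13/36)·17 = 221/36
Expected profit = 221/36 − 6 = 5/36 ≈ $0.14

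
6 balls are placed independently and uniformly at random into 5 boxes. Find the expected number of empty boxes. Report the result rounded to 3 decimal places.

Let Xⱼ=1 if box j is empty. P(Xⱼ=1) = ((5-1)/5)^6 = 4096/15625.
By linearity, E[#empty] = 5·4096/15625 = 4096/3125.
≈ 1.311

1.311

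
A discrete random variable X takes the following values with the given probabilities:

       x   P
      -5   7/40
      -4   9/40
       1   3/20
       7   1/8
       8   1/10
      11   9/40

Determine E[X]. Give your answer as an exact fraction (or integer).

E[X] = (7/40)·(-5) + (9/40)·(-4) + (3/20)·1 + (1/8)·7 + (1/10)·8 + (9/40)·11
     = 101/40

101/40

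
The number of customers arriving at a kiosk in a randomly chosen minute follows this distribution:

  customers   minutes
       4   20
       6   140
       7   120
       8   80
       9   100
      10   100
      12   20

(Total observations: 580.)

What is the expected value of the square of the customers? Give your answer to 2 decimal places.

Total = 580, so P(customers=4) = 20/580, etc.
E[X²] = (1/29)·16 + (7/29)·36 + (6/29)·49 + (4/29)·64 + (5/29)·81 + (5/29)·100 + (1/29)·144
     = 1867/29 ≈ 64.38

64.38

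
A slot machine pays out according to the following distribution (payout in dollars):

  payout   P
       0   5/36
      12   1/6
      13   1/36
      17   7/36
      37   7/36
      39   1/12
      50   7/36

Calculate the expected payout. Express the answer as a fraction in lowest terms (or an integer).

155/6 dollars

E[X] = (5/36)·0 + (1/6)·12 + (1/36)·13 + (7/36)·17 + (7/36)·37 + (1/12)·39 + (7/36)·50
     = 155/6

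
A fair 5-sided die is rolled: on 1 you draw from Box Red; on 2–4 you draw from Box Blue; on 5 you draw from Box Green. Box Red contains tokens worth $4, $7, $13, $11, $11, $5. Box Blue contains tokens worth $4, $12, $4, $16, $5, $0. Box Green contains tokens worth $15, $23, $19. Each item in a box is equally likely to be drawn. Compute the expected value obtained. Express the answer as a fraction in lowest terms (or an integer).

E[X | Box Red] = (4 + 7 + 13 + 11 + 11 + 5)/6 = 17/2
E[X | Box Blue] = (4 + 12 + 4 + 16 + 5 + 0)/6 = 41/6
E[X | Box Green] = (15 + 23 + 19)/3 = 19
E[X] = (1/5)·17/2 + (3/5)·41/6 + (1/5)·19 = 48/5

48/5 dollars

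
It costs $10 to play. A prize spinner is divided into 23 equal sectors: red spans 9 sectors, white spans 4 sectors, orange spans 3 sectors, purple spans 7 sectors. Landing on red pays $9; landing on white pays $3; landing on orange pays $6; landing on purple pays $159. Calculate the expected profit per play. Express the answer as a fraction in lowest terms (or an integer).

994/23 dollars

E[payout] = (9/23)·9 + (4/23)·3 + (3/23)·6 + (7/23)·159 = 1224/23
Expected profit = 1224/23 − 10 = 994/23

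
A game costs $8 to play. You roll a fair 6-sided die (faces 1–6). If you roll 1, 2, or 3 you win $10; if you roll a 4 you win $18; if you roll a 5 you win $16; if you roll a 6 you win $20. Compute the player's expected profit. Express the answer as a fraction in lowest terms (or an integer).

$6

E[payout] = (1/2)·10 + (1/6)·16 + (1/6)·18 + (1/6)·20 = 14
Expected profit = 14 − 8 = 6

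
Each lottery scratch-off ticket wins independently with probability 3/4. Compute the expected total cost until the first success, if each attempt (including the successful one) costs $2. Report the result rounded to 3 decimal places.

E[#attempts] = 1/p = 4/3; E[cost] = 2·4/3 = 8/3.
≈ 2.667

$2.667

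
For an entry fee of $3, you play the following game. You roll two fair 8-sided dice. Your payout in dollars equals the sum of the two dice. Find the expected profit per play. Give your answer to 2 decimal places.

Distribution of the sum of the two dice: 2 w.p. 1/64, 3 w.p. 1/32, 4 w.p. 3/64, 5 w.p. 1/16, 6 w.p. 5/64, 7 w.p. 3/32, …
E[payout] = (1/64)·2 + (1/32)·3 + (3/64)·4 + (1/16)·5 + (5/64)·6 + (3/32)·7 + (7/64)·8 + (1/8)·9 + (7/64)·10 + (3/32)·11 + (5/64)·12 + (1/16)·13 + (3/64)·14 + (1/32)·15 + (1/64)·16 = 9
Expected profit = 9 − 3 = 6 ≈ $6.00

$6.00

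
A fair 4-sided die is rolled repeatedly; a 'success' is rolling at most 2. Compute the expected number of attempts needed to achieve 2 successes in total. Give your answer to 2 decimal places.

4.00

By linearity (sum of 2 independent geometric waits), E[trials] = 2/p = 2/(1/2) = 4.
≈ 4.00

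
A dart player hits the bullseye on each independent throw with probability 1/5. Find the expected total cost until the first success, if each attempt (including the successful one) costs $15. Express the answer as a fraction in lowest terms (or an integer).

E[#attempts] = 1/p = 5; E[cost] = 15·5 = 75.

$75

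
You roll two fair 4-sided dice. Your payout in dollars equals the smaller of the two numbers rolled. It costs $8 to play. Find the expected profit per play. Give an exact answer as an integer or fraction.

Distribution of the smaller of the two numbers rolled: 1 w.p. 7/16, 2 w.p. 5/16, 3 w.p. 3/16, 4 w.p. 1/16
E[payout] = (7/16)·1 + (5/16)·2 + (3/16)·3 + (1/16)·4 = 15/8
Expected profit = 15/8 − 8 = -49/8

-49/8 dollars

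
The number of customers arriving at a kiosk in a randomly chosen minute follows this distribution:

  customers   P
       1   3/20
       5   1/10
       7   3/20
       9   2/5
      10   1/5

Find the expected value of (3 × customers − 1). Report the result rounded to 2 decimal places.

E[3x-1] = (3/20)·2 + (1/10)·14 + (3/20)·20 + (2/5)·26 + (1/5)·29
     = 209/10 ≈ 20.90

20.90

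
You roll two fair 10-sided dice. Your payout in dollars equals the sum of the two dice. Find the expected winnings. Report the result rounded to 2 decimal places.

Distribution of the sum of the two dice: 2 w.p. 1/100, 3 w.p. 1/50, 4 w.p. 3/100, 5 w.p. 1/25, 6 w.p. 1/20, 7 w.p. 3/50, …
E[payout] = (1/100)·2 + (1/50)·3 + (3/100)·4 + (1/25)·5 + (1/20)·6 + (3/50)·7 + (7/100)·8 + (2/25)·9 + (9/100)·10 + (1/10)·11 + (9/100)·12 + (2/25)·13 + (7/100)·14 + (3/50)·15 + (1/20)·16 + (1/25)·17 + (3/100)·18 + (1/50)·19 + (1/100)·20 = 11
≈ $11.00

$11.00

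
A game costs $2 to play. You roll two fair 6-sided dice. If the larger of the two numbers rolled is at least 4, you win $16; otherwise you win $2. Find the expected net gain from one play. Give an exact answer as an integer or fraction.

21/2 dollars

E[payout] = (1/4)·2 + (3/4)·16 = 25/2
Expected profit = 25/2 − 2 = 21/2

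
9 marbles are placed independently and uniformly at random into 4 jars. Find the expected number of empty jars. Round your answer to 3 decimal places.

Let Xⱼ=1 if jar j is empty. P(Xⱼ=1) = ((4-1)/4)^9 = 19683/262144.
By linearity, E[#empty] = 4·19683/262144 = 19683/65536.
≈ 0.300

0.300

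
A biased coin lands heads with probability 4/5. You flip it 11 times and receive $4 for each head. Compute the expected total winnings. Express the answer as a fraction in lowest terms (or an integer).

E[#heads] = 11·4/5 = 44/5 (linearity over flips).
E[winnings] = 4·44/5 = 176/5.

176/5 dollars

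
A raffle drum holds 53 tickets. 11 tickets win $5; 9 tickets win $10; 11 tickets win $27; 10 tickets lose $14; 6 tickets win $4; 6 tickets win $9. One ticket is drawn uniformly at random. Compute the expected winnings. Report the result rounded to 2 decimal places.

E[payout] = (11/53)·5 + (9/53)·10 + (11/53)·27 + (10/53)·(-14) + (6/53)·4 + (6/53)·9 = 380/53
≈ $7.17

$7.17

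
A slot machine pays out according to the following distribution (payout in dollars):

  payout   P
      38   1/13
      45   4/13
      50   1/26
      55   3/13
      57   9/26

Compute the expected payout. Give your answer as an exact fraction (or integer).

1329/26 dollars

E[X] = (1/13)·38 + (4/13)·45 + (1/26)·50 + (3/13)·55 + (9/26)·57
     = 1329/26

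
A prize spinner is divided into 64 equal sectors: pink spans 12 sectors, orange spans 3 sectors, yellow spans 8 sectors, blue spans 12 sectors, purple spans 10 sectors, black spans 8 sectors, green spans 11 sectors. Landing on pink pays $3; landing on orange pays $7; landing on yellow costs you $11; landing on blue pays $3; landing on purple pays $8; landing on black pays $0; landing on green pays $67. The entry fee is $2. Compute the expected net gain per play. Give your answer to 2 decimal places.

$10.84

E[payout] = (12/64)·3 + (3/64)·7 + (8/64)·(-11) + (12/64)·3 + (10/64)·8 + (8/64)·0 + (11/64)·67 = 411/32
Expected profit = 411/32 − 2 = 347/32 ≈ $10.84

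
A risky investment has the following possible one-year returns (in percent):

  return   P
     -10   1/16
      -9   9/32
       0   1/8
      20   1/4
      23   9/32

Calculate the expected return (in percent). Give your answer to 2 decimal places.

E[X] = (1/16)·(-10) + (9/32)·(-9) + (1/8)·0 + (1/4)·20 + (9/32)·23
     = 133/16 ≈ 8.31

8.31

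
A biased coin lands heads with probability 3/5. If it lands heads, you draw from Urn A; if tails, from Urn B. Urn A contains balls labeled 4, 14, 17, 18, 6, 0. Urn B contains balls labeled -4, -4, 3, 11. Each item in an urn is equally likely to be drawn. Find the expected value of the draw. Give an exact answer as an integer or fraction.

13/2

E[X | Urn A] = (4 + 14 + 17 + 18 + 6 + 0)/6 = 59/6
E[X | Urn B] = (-4 − 4 + 3 + 11)/4 = 3/2
E[X] = (3/5)·59/6 + (2/5)·3/2 = 13/2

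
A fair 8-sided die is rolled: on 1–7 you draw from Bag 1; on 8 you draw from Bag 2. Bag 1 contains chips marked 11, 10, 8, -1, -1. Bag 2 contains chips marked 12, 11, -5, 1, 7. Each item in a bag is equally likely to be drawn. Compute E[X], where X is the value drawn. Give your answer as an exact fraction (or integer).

43/8

E[X | Bag 1] = (11 + 10 + 8 − 1 − 1)/5 = 27/5
E[X | Bag 2] = (12 + 11 − 5 + 1 + 7)/5 = 26/5
E[X] = (7/8)·27/5 + (1/8)·26/5 = 43/8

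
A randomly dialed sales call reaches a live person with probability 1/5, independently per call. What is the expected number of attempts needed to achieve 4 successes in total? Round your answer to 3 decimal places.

By linearity (sum of 4 independent geometric waits), E[trials] = 4/p = 4/(1/5) = 20.
≈ 20.000

20.000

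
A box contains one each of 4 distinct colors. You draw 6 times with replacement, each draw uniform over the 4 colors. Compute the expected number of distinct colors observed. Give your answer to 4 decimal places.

Let Xⱼ=1 if type j appears at least once. P(Xⱼ=1) = 1 − ((4−1)/4)^6 = 3367/4096.
E[#distinct] = 4·3367/4096 = 3367/1024.
≈ 3.2881

3.2881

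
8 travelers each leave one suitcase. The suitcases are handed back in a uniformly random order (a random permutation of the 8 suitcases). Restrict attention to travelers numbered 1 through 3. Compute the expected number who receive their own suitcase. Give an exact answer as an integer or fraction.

Let Xᵢ = 1 if person i gets their own suitcase. For each i, P(Xᵢ=1) = 1/8.
By linearity of expectation, E[X₁+…+X_3] = 3·(1/8) = 3/8.

3/8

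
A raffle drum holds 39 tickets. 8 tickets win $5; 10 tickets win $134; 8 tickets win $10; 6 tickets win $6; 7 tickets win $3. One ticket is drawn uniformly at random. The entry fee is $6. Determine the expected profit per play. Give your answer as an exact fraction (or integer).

E[payout] = (8/39)·5 + (10/39)·134 + (8/39)·10 + (6/39)·6 + (7/39)·3 = 1517/39
Expected profit = 1517/39 − 6 = 1283/39

1283/39 dollars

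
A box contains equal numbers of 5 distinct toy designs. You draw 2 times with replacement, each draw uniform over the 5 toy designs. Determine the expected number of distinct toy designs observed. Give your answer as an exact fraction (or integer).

Let Xⱼ=1 if type j appears at least once. P(Xⱼ=1) = 1 − ((5−1)/5)^2 = 9/25.
E[#distinct] = 5·9/25 = 9/5.

9/5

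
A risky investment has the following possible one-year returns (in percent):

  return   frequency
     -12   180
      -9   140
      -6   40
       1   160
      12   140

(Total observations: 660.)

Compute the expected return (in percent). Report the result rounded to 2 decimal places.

-2.76

Total = 660, so P(return=-12) = 180/660, etc.
E[X] = (3/11)·(-12) + (7/33)·(-9) + (2/33)·(-6) + (8/33)·1 + (7/33)·12
     = -91/33 ≈ -2.76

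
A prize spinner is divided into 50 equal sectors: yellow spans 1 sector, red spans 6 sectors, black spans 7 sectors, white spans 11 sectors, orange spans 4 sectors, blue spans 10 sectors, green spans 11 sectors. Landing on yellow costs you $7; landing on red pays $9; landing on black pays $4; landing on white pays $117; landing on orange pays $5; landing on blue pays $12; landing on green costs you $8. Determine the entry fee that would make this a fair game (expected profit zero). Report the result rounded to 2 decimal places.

E[payout] = (1/50)·(-7) + (6/50)·9 + (7/50)·4 + (11/50)·117 + (4/50)·5 + (10/50)·12 + (11/50)·(-8) = 707/25
Fair fee = E[payout] = 707/25 ≈ $28.28

$28.28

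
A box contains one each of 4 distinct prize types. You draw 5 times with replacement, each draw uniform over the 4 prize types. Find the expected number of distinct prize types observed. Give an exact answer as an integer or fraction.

Let Xⱼ=1 if type j appears at least once. P(Xⱼ=1) = 1 − ((4−1)/4)^5 = 781/1024.
E[#distinct] = 4·781/1024 = 781/256.

781/256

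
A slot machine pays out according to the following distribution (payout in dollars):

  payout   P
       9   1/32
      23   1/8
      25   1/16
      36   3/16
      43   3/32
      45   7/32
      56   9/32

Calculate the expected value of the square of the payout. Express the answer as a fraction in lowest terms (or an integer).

59169/32

E[X²] = (1/32)·81 + (1/8)·529 + (1/16)·625 + (3/16)·1296 + (3/32)·1849 + (7/32)·2025 + (9/32)·3136
     = 59169/32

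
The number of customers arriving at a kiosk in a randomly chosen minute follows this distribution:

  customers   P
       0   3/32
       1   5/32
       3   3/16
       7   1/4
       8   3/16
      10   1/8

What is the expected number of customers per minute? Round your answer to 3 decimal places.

E[X] = (3/32)·0 + (5/32)·1 + (3/16)·3 + (1/4)·7 + (3/16)·8 + (1/8)·10
     = 167/32 ≈ 5.219

5.219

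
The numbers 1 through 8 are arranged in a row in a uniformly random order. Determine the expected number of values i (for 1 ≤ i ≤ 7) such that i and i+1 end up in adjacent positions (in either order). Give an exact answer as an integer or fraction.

For each i ∈ {1,…,7}, let Xᵢ = 1 if i and i+1 are adjacent. P(Xᵢ=1) = 2·(8−1)!/8! = 2/8.
By linearity, E[ΣXᵢ] = (7)·(2/8) = 7/4.

7/4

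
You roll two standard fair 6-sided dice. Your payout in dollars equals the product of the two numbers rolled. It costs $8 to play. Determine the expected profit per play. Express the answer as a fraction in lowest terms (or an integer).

Distribution of the product of the two numbers rolled: 1 w.p. 1/36, 2 w.p. 1/18, 3 w.p. 1/18, 4 w.p. 1/12, 5 w.p. 1/18, 6 w.p. 1/9, …
E[payout] = (1/36)·1 + (1/18)·2 + (1/18)·3 + (1/12)·4 + (1/18)·5 + (1/9)·6 + (1/18)·8 + (1/36)·9 + (1/18)·10 + (1/9)·12 + (1/18)·15 + (1/36)·16 + (1/18)·18 + (1/18)·20 + (1/18)·24 + (1/36)·25 + (1/18)·30 + (1/36)·36 = 49/4
Expected profit = 49/4 − 8 = 17/4

17/4 dollars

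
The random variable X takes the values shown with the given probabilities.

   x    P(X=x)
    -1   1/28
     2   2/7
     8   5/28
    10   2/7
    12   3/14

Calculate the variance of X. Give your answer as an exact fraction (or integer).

13627/784

E[X] = (1/28)·(-1) + (2/7)·2 + (5/28)·8 + (2/7)·10 + (3/14)·12 = 207/28
E[X²] = (1/28)·1 + (2/7)·4 + (5/28)·64 + (2/7)·100 + (3/14)·144 = 2017/28
Var(X) = 2017/28 − (207/28)² = 13627/784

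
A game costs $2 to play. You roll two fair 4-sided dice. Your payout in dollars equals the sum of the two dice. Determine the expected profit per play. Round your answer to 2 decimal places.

$3.00

Distribution of the sum of the two dice: 2 w.p. 1/16, 3 w.p. 1/8, 4 w.p. 3/16, 5 w.p. 1/4, 6 w.p. 3/16, 7 w.p. 1/8, …
E[payout] = (1/16)·2 + (1/8)·3 + (3/16)·4 + (1/4)·5 + (3/16)·6 + (1/8)·7 + (1/16)·8 = 5
Expected profit = 5 − 2 = 3 ≈ $3.00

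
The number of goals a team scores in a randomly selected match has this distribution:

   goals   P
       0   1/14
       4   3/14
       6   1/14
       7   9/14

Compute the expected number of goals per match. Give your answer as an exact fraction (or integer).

81/14

E[X] = (1/14)·0 + (3/14)·4 + (1/14)·6 + (9/14)·7
     = 81/14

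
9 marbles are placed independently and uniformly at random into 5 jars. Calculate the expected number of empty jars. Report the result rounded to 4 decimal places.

Let Xⱼ=1 if jar j is empty. P(Xⱼ=1) = ((5-1)/5)^9 = 262144/1953125.
By linearity, E[#empty] = 5·262144/1953125 = 262144/390625.
≈ 0.6711

0.6711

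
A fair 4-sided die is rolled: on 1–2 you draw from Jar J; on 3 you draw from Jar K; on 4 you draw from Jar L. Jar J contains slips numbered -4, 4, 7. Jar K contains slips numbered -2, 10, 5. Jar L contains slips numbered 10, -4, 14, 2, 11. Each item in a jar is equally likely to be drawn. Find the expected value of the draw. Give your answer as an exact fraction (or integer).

39/10

E[X | Jar J] = (-4 + 4 + 7)/3 = 7/3
E[X | Jar K] = (-2 + 10 + 5)/3 = 13/3
E[X | Jar L] = (10 − 4 + 14 + 2 + 11)/5 = 33/5
E[X] = (1/2)·7/3 + (1/4)·13/3 + (1/4)·33/5 = 39/10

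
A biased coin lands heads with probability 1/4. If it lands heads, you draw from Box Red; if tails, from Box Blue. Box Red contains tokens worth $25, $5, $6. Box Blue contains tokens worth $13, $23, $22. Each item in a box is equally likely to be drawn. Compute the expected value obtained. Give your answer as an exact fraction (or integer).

E[X | Box Red] = (25 + 5 + 6)/3 = 12
E[X | Box Blue] = (13 + 23 + 22)/3 = 58/3
E[X] = (1/4)·12 + (3/4)·58/3 = 35/2

35/2 dollars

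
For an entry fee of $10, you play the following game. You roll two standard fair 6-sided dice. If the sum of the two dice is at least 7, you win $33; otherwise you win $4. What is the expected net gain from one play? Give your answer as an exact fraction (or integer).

131/12 dollars

E[payout] = (5/12)·4 + (7/12)·33 = 251/12
Expected profit = 251/12 − 10 = 131/12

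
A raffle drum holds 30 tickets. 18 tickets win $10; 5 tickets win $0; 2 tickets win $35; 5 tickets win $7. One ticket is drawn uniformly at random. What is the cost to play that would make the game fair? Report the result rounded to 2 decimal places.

E[payout] = (18/30)·10 + (5/30)·0 + (2/30)·35 + (5/30)·7 = 19/2
Fair fee = E[payout] = 19/2 ≈ $9.50

$9.50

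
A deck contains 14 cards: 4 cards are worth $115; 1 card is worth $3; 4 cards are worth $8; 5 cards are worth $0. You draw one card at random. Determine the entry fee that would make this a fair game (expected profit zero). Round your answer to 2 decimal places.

E[payout] = (4/14)·115 + (1/14)·3 + (4/14)·8 + (5/14)·0 = 495/14
Fair fee = E[payout] = 495/14 ≈ $35.36

$35.36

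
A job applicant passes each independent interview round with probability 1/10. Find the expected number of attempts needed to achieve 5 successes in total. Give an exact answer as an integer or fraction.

50

By linearity (sum of 5 independent geometric waits), E[trials] = 5/p = 5/(1/10) = 50.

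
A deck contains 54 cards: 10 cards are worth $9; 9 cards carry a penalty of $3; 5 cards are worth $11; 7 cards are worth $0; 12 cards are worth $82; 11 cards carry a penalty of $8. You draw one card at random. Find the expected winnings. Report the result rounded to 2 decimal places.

E[payout] = (10/54)·9 + (9/54)·(-3) + (5/54)·11 + (7/54)·0 + (12/54)·82 + (11/54)·(-8) = 169/9
≈ $18.78

$18.78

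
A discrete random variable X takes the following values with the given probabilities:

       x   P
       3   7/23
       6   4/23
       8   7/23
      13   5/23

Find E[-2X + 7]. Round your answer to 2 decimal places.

E[-2x+7] = (7/23)·1 + (4/23)·(-5) + (7/23)·(-9) + (5/23)·(-19)
     = -171/23 ≈ -7.43

-7.43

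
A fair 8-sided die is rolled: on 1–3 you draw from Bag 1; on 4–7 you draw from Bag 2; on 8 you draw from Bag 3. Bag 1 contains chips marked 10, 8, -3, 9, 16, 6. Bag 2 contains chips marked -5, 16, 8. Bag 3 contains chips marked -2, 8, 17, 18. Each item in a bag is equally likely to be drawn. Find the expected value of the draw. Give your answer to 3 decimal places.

7.323

E[X | Bag 1] = (10 + 8 − 3 + 9 + 16 + 6)/6 = 23/3
E[X | Bag 2] = (-5 + 16 + 8)/3 = 19/3
E[X | Bag 3] = (-2 + 8 + 17 + 18)/4 = 41/4
E[X] = (3/8)·23/3 + (1/2)·19/3 + (1/8)·41/4 = 703/96 ≈ 7.323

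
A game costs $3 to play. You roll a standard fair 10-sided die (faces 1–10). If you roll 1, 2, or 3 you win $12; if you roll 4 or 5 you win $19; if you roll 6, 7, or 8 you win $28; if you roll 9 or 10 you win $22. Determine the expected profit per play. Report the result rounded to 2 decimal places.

E[payout] = (3/10)·12 + (1/5)·19 + (1/5)·22 + (3/10)·28 = 101/5
Expected profit = 101/5 − 3 = 86/5 ≈ $17.20

$17.20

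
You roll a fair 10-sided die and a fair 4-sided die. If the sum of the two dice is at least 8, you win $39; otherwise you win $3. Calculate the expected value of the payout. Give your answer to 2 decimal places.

$22.80

E[payout] = (9/20)·3 + (11/20)·39 = 114/5
≈ $22.80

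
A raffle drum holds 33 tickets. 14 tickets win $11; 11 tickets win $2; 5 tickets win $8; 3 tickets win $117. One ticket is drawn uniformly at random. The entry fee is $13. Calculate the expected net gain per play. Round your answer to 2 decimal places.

E[payout] = (14/33)·11 + (11/33)·2 + (5/33)·8 + (3/33)·117 = 189/11
Expected profit = 189/11 − 13 = 46/11 ≈ $4.18

$4.18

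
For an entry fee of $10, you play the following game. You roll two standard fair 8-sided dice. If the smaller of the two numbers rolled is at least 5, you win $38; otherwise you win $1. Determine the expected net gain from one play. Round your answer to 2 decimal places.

$0.25

E[payout] = (3/4)·1 + (1/4)·38 = 41/4
Expected profit = 41/4 − 10 = 1/4 ≈ $0.25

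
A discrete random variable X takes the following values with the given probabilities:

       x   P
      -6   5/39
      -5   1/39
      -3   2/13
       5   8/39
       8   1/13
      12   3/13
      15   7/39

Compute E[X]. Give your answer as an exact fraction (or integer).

E[X] = (5/39)·(-6) + (1/39)·(-5) + (2/13)·(-3) + (8/39)·5 + (1/13)·8 + (3/13)·12 + (7/39)·15
     = 224/39

224/39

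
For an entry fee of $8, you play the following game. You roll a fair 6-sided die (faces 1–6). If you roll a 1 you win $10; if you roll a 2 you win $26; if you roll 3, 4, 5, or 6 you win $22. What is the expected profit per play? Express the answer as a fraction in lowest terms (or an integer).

E[payout] = (1/6)·10 + (2/3)·22 + (1/6)·26 = 62/3
Expected profit = 62/3 − 8 = 38/3

38/3 dollars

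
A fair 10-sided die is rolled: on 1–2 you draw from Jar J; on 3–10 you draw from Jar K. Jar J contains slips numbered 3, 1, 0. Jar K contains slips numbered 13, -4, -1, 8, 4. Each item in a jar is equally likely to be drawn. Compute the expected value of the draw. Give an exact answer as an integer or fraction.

E[X | Jar J] = (3 + 1 + 0)/3 = 4/3
E[X | Jar K] = (13 − 4 − 1 + 8 + 4)/5 = 4
E[X] = (1/5)·4/3 + (4/5)·4 = 52/15

52/15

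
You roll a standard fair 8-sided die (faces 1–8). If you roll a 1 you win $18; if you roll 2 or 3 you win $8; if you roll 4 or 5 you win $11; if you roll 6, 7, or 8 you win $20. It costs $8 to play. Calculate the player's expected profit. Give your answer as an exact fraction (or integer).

E[payout] = (1/4)·8 + (1/4)·11 + (1/8)·18 + (3/8)·20 = 29/2
Expected profit = 29/2 − 8 = 13/2

13/2 dollars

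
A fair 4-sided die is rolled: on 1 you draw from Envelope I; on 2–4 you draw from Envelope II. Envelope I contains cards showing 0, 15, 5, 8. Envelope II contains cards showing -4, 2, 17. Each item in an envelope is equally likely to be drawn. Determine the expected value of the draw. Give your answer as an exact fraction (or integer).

11/2

E[X | Envelope I] = (0 + 15 + 5 + 8)/4 = 7
E[X | Envelope II] = (-4 + 2 + 17)/3 = 5
E[X] = (1/4)·7 + (3/4)·5 = 11/2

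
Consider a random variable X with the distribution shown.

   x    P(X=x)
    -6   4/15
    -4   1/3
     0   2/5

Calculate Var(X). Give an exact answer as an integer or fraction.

E[X] = (4/15)·(-6) + (1/3)·(-4) + (2/5)·0 = -44/15
E[X²] = (4/15)·36 + (1/3)·16 + (2/5)·0 = 224/15
Var(X) = 224/15 − (-44/15)² = 1424/225

1424/225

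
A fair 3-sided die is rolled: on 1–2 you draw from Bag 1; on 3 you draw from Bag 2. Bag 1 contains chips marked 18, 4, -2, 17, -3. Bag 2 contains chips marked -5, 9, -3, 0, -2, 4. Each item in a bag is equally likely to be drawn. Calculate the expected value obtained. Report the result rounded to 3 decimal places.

4.700

E[X | Bag 1] = (18 + 4 − 2 + 17 − 3)/5 = 34/5
E[X | Bag 2] = (-5 + 9 − 3 + 0 − 2 + 4)/6 = 1/2
E[X] = (2/3)·34/5 + (1/3)·1/2 = 47/10 ≈ 4.700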